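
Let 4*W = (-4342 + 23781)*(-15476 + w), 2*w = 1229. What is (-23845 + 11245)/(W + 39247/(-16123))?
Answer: 180577600/1035070474423 ≈ 0.00017446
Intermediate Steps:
w = 1229/2 (w = (½)*1229 = 1229/2 ≈ 614.50)
W = -577785397/8 (W = ((-4342 + 23781)*(-15476 + 1229/2))/4 = (19439*(-29723/2))/4 = (¼)*(-577785397/2) = -577785397/8 ≈ -7.2223e+7)
(-23845 + 11245)/(W + 39247/(-16123)) = (-23845 + 11245)/(-577785397/8 + 39247/(-16123)) = -12600/(-577785397/8 + 39247*(-1/16123)) = -12600/(-577785397/8 - 39247/16123) = -12600/(-9315634269807/128984) = -12600*(-128984/9315634269807) = 180577600/1035070474423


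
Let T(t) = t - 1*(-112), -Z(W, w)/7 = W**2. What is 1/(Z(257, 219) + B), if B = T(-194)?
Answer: -1/462425 ≈ -2.1625e-6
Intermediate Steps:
Z(W, w) = -7*W**2
T(t) = 112 + t (T(t) = t + 112 = 112 + t)
B = -82 (B = 112 - 194 = -82)
1/(Z(257, 219) + B) = 1/(-7*257**2 - 82) = 1/(-7*66049 - 82) = 1/(-462343 - 82) = 1/(-462425) = -1/462425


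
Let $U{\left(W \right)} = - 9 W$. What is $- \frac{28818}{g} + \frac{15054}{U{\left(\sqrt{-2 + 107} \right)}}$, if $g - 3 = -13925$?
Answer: $\frac{14409}{6961} - \frac{5018 \sqrt{105}}{315} \approx -161.17$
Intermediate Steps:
$g = -13922$ ($g = 3 - 13925 = -13922$)
$- \frac{28818}{g} + \frac{15054}{U{\left(\sqrt{-2 + 107} \right)}} = - \frac{28818}{-13922} + \frac{15054}{\left(-9\right) \sqrt{-2 + 107}} = \left(-28818\right) \left(- \frac{1}{13922}\right) + \frac{15054}{\left(-9\right) \sqrt{105}} = \frac{14409}{6961} + 15054 \left(- \frac{\sqrt{105}}{945}\right) = \frac{14409}{6961} - \frac{5018 \sqrt{105}}{315}$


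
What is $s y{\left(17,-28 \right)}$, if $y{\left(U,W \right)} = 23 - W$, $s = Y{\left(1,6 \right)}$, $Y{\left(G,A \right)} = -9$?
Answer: $-459$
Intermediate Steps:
$s = -9$
$s y{\left(17,-28 \right)} = - 9 \left(23 - -28\right) = - 9 \left(23 + 28\right) = \left(-9\right) 51 = -459$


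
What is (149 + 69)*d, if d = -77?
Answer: -16786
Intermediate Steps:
(149 + 69)*d = (149 + 69)*(-77) = 218*(-77) = -16786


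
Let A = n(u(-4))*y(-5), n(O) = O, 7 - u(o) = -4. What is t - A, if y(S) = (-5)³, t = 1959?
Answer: 3334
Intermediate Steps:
u(o) = 11 (u(o) = 7 - 1*(-4) = 7 + 4 = 11)
y(S) = -125
A = -1375 (A = 11*(-125) = -1375)
t - A = 1959 - 1*(-1375) = 1959 + 1375 = 3334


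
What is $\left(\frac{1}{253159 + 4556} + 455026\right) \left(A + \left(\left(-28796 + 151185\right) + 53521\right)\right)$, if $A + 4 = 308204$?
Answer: $\frac{420519553769326}{1909} \approx 2.2028 \cdot 10^{11}$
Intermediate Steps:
$A = 308200$ ($A = -4 + 308204 = 308200$)
$\left(\frac{1}{253159 + 4556} + 455026\right) \left(A + \left(\left(-28796 + 151185\right) + 53521\right)\right) = \left(\frac{1}{253159 + 4556} + 455026\right) \left(308200 + \left(\left(-28796 + 151185\right) + 53521\right)\right) = \left(\frac{1}{257715} + 455026\right) \left(308200 + \left(122389 + 53521\right)\right) = \left(\frac{1}{257715} + 455026\right) \left(308200 + 175910\right) = \frac{117267025591}{257715} \cdot 484110 = \frac{420519553769326}{1909}$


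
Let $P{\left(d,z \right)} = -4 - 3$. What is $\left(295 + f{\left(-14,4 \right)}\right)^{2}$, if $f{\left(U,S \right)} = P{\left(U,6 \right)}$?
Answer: $82944$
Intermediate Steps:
$P{\left(d,z \right)} = -7$ ($P{\left(d,z \right)} = -4 - 3 = -7$)
$f{\left(U,S \right)} = -7$
$\left(295 + f{\left(-14,4 \right)}\right)^{2} = \left(295 - 7\right)^{2} = 288^{2} = 82944$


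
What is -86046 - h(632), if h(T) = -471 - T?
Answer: -84943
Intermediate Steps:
-86046 - h(632) = -86046 - (-471 - 1*632) = -86046 - (-471 - 632) = -86046 - 1*(-1103) = -86046 + 1103 = -84943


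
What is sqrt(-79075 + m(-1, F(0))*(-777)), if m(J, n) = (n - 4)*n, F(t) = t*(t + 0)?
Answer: 5*I*sqrt(3163) ≈ 281.2*I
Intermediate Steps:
F(t) = t**2 (F(t) = t*t = t**2)
m(J, n) = n*(-4 + n) (m(J, n) = (-4 + n)*n = n*(-4 + n))
sqrt(-79075 + m(-1, F(0))*(-777)) = sqrt(-79075 + (0**2*(-4 + 0**2))*(-777)) = sqrt(-79075 + (0*(-4 + 0))*(-777)) = sqrt(-79075 + (0*(-4))*(-777)) = sqrt(-79075 + 0*(-777)) = sqrt(-79075 + 0) = sqrt(-79075) = 5*I*sqrt(3163)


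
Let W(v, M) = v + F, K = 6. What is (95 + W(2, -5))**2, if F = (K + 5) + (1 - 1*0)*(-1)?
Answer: 11449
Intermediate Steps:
F = 10 (F = (6 + 5) + (1 - 1*0)*(-1) = 11 + (1 + 0)*(-1) = 11 + 1*(-1) = 11 - 1 = 10)
W(v, M) = 10 + v (W(v, M) = v + 10 = 10 + v)
(95 + W(2, -5))**2 = (95 + (10 + 2))**2 = (95 + 12)**2 = 107**2 = 11449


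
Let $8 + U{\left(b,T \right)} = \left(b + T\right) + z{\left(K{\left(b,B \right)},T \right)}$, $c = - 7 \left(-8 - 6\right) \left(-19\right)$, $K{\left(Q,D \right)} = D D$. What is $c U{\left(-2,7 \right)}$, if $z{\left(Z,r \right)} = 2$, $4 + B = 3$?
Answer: $1862$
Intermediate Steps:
$B = -1$ ($B = -4 + 3 = -1$)
$K{\left(Q,D \right)} = D^{2}$
$c = -1862$ ($c = - 7 \left(-8 - 6\right) \left(-19\right) = \left(-7\right) \left(-14\right) \left(-19\right) = 98 \left(-19\right) = -1862$)
$U{\left(b,T \right)} = -6 + T + b$ ($U{\left(b,T \right)} = -8 + \left(\left(b + T\right) + 2\right) = -8 + \left(\left(T + b\right) + 2\right) = -8 + \left(2 + T + b\right) = -6 + T + b$)
$c U{\left(-2,7 \right)} = - 1862 \left(-6 + 7 - 2\right) = \left(-1862\right) \left(-1\right) = 1862$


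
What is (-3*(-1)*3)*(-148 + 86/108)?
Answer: -7949/6 ≈ -1324.8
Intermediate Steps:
(-3*(-1)*3)*(-148 + 86/108) = (3*3)*(-148 + 86*(1/108)) = 9*(-148 + 43/54) = 9*(-7949/54) = -7949/6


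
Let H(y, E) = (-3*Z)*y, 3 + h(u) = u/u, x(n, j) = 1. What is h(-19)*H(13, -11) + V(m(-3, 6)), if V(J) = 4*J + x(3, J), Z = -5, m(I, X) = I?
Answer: -401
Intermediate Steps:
V(J) = 1 + 4*J (V(J) = 4*J + 1 = 1 + 4*J)
h(u) = -2 (h(u) = -3 + u/u = -3 + 1 = -2)
H(y, E) = 15*y (H(y, E) = (-3*(-5))*y = 15*y)
h(-19)*H(13, -11) + V(m(-3, 6)) = -30*13 + (1 + 4*(-3)) = -2*195 + (1 - 12) = -390 - 11 = -401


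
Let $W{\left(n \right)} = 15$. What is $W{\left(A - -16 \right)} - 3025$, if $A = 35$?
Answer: $-3010$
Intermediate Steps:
$W{\left(A - -16 \right)} - 3025 = 15 - 3025 = -3010$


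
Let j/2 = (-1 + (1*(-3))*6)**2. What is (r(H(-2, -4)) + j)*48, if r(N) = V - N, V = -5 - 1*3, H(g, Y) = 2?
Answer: 34176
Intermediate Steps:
V = -8 (V = -5 - 3 = -8)
r(N) = -8 - N
j = 722 (j = 2*(-1 + (1*(-3))*6)**2 = 2*(-1 - 3*6)**2 = 2*(-1 - 18)**2 = 2*(-19)**2 = 2*361 = 722)
(r(H(-2, -4)) + j)*48 = ((-8 - 1*2) + 722)*48 = ((-8 - 2) + 722)*48 = (-10 + 722)*48 = 712*48 = 34176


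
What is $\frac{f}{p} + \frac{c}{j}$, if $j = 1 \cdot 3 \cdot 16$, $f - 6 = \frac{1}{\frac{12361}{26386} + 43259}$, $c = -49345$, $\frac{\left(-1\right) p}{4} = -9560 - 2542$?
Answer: $- \frac{113606645425844983}{110510074737360} \approx -1028.0$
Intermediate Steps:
$p = 48408$ ($p = - 4 \left(-9560 - 2542\right) = \left(-4\right) \left(-12102\right) = 48408$)
$f = \frac{6848692396}{1141444335}$ ($f = 6 + \frac{1}{\frac{12361}{26386} + 43259} = 6 + \frac{1}{\frac{1141444335}{26386}} = 6 + \frac{26386}{1141444335} = \frac{6848692396}{1141444335} \approx 6.0$)
$j = 48$ ($j = 3 \cdot 16 = 48$)
$\frac{f}{p} + \frac{c}{j} = \frac{6848692396}{1141444335 \cdot 48408} - \frac{49345}{48} = \frac{6848692396}{1141444335} \cdot \frac{1}{48408} - \frac{49345}{48} = \frac{1712173099}{13813759342170} - \frac{49345}{48} = - \frac{113606645425844983}{110510074737360}$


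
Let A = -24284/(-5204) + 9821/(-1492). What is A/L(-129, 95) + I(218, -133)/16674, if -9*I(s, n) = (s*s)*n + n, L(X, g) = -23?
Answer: 20196577796941/478550998404 ≈ 42.204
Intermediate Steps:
I(s, n) = -n/9 - n*s**2/9 (I(s, n) = -((s*s)*n + n)/9 = -(s**2*n + n)/9 = -(n*s**2 + n)/9 = -(n + n*s**2)/9 = -n/9 - n*s**2/9)
A = -3719189/1941092 (A = -24284*(-1/5204) + 9821*(-1/1492) = 6071/1301 - 9821/1492 = -3719189/1941092 ≈ -1.9160)
A/L(-129, 95) + I(218, -133)/16674 = -3719189/1941092/(-23) - 1/9*(-133)*(1 + 218**2)/16674 = -3719189/1941092*(-1/23) - 1/9*(-133)*(1 + 47524)*(1/16674) = 3719189/44645116 - 1/9*(-133)*47525*(1/16674) = 3719189/44645116 + (6320825/9)*(1/16674) = 3719189/44645116 + 902975/21438 = 20196577796941/478550998404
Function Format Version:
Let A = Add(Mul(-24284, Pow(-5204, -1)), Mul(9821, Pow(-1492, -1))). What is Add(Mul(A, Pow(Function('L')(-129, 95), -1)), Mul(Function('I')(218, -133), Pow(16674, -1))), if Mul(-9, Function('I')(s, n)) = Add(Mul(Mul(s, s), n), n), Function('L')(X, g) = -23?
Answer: Rational(20196577796941, 478550998404) ≈ 42.204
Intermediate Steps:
Function('I')(s, n) = Add(Mul(Rational(-1, 9), n), Mul(Rational(-1, 9), n, Pow(s, 2))) (Function('I')(s, n) = Mul(Rational(-1, 9), Add(Mul(Mul(s, s), n), n)) = Mul(Rational(-1, 9), Add(Mul(Pow(s, 2), n), n)) = Mul(Rational(-1, 9), Add(Mul(n, Pow(s, 2)), n)) = Mul(Rational(-1, 9), Add(n, Mul(n, Pow(s, 2)))) = Add(Mul(Rational(-1, 9), n), Mul(Rational(-1, 9), n, Pow(s, 2))))
A = Rational(-3719189, 1941092) (A = Add(Mul(-24284, Rational(-1, 5204)), Mul(9821, Rational(-1, 1492))) = Add(Rational(6071, 1301), Rational(-9821, 1492)) = Rational(-3719189, 1941092) ≈ -1.9160)
Add(Mul(A, Pow(Function('L')(-129, 95), -1)), Mul(Function('I')(218, -133), Pow(16674, -1))) = Add(Mul(Rational(-3719189, 1941092), Pow(-23, -1)), Mul(Mul(Rational(-1, 9), -133, Add(1, Pow(218, 2))), Pow(16674, -1))) = Add(Mul(Rational(-3719189, 1941092), Rational(-1, 23)), Mul(Mul(Rational(-1, 9), -133, Add(1, 47524)), Rational(1, 16674))) = Add(Rational(3719189, 44645116), Mul(Mul(Rational(-1, 9), -133, 47525), Rational(1, 16674))) = Add(Rational(3719189, 44645116), Mul(Rational(6320825, 9), Rational(1, 16674))) = Add(Rational(3719189, 44645116), Rational(902975, 21438)) = Rational(20196577796941, 478550998404)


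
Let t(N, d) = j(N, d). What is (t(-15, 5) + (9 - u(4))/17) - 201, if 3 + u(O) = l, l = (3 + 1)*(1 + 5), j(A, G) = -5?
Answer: -3514/17 ≈ -206.71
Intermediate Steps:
t(N, d) = -5
l = 24 (l = 4*6 = 24)
u(O) = 21 (u(O) = -3 + 24 = 21)
(t(-15, 5) + (9 - u(4))/17) - 201 = (-5 + (9 - 1*21)/17) - 201 = (-5 + (9 - 21)*(1/17)) - 201 = (-5 - 12*1/17) - 201 = (-5 - 12/17) - 201 = -97/17 - 201 = -3514/17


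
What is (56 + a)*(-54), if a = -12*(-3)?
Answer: -4968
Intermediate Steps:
a = 36
(56 + a)*(-54) = (56 + 36)*(-54) = 92*(-54) = -4968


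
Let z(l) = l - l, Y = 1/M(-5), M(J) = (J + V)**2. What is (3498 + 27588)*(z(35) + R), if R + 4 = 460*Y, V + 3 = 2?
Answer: 272866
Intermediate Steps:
V = -1 (V = -3 + 2 = -1)
M(J) = (-1 + J)**2 (M(J) = (J - 1)**2 = (-1 + J)**2)
Y = 1/36 (Y = 1/((-1 - 5)**2) = 1/((-6)**2) = 1/36 ≈ 0.027778)
z(l) = 0
R = 79/9 (R = -4 + 460*(1/36) = -4 + 115/9 = 79/9 ≈ 8.7778)
(3498 + 27588)*(z(35) + R) = (3498 + 27588)*(0 + 79/9) = 31086*(79/9) = 272866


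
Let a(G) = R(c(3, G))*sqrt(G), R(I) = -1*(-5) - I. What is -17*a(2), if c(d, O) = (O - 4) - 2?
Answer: -153*sqrt(2) ≈ -216.37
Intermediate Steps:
c(d, O) = -6 + O (c(d, O) = (-4 + O) - 2 = -6 + O)
R(I) = 5 - I
a(G) = sqrt(G)*(11 - G) (a(G) = (5 - (-6 + G))*sqrt(G) = (5 + (6 - G))*sqrt(G) = (11 - G)*sqrt(G) = sqrt(G)*(11 - G))
-17*a(2) = -17*sqrt(2)*(11 - 1*2) = -17*sqrt(2)*(11 - 2) = -17*sqrt(2)*9 = -153*sqrt(2)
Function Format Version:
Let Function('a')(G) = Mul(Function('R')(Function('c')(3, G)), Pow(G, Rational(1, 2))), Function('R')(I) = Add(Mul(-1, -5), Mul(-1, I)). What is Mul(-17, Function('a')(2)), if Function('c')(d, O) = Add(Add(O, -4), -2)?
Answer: Mul(-153, Pow(2, Rational(1, 2))) ≈ -216.37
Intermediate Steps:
Function('c')(d, O) = Add(-6, O) (Function('c')(d, O) = Add(Add(-4, O), -2) = Add(-6, O))
Function('R')(I) = Add(5, Mul(-1, I))
Function('a')(G) = Mul(Pow(G, Rational(1, 2)), Add(11, Mul(-1, G))) (Function('a')(G) = Mul(Add(5, Mul(-1, Add(-6, G))), Pow(G, Rational(1, 2))) = Mul(Add(5, Add(6, Mul(-1, G))), Pow(G, Rational(1, 2))) = Mul(Add(11, Mul(-1, G)), Pow(G, Rational(1, 2))) = Mul(Pow(G, Rational(1, 2)), Add(11, Mul(-1, G))))
Mul(-17, Function('a')(2)) = Mul(-17, Mul(Pow(2, Rational(1, 2)), Add(11, Mul(-1, 2)))) = Mul(-17, Mul(Pow(2, Rational(1, 2)), Add(11, -2))) = Mul(-17, Mul(Pow(2, Rational(1, 2)), 9)) = Mul(-17, Mul(9, Pow(2, Rational(1, 2)))) = Mul(-153, Pow(2, Rational(1, 2)))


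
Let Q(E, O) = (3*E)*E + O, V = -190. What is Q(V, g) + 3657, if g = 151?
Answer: 112108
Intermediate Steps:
Q(E, O) = O + 3*E² (Q(E, O) = 3*E² + O = O + 3*E²)
Q(V, g) + 3657 = (151 + 3*(-190)²) + 3657 = (151 + 3*36100) + 3657 = (151 + 108300) + 3657 = 108451 + 3657 = 112108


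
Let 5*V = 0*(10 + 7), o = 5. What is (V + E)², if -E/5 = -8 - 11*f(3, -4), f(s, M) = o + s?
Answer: 230400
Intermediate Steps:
f(s, M) = 5 + s
V = 0 (V = (0*(10 + 7))/5 = (0*17)/5 = (⅕)*0 = 0)
E = 480 (E = -5*(-8 - 11*(5 + 3)) = -5*(-8 - 11*8) = -5*(-8 - 88) = -5*(-96) = 480)
(V + E)² = (0 + 480)² = 480² = 230400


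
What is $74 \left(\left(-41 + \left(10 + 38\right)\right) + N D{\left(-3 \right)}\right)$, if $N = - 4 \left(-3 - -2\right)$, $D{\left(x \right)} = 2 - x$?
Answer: $1998$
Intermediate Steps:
$N = 4$ ($N = - 4 \left(-3 + 2\right) = \left(-4\right) \left(-1\right) = 4$)
$74 \left(\left(-41 + \left(10 + 38\right)\right) + N D{\left(-3 \right)}\right) = 74 \left(\left(-41 + \left(10 + 38\right)\right) + 4 \left(2 - -3\right)\right) = 74 \left(\left(-41 + 48\right) + 4 \left(2 + 3\right)\right) = 74 \left(7 + 4 \cdot 5\right) = 74 \left(7 + 20\right) = 74 \cdot 27 = 1998$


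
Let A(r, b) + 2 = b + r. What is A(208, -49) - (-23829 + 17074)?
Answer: 6912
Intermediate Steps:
A(r, b) = -2 + b + r (A(r, b) = -2 + (b + r) = -2 + b + r)
A(208, -49) - (-23829 + 17074) = (-2 - 49 + 208) - (-23829 + 17074) = 157 - 1*(-6755) = 157 + 6755 = 6912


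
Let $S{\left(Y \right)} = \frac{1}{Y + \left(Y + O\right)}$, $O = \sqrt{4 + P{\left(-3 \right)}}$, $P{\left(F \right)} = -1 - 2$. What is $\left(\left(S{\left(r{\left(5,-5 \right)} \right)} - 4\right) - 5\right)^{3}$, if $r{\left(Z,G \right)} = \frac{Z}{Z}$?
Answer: $- \frac{17576}{27} \approx -650.96$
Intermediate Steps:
$r{\left(Z,G \right)} = 1$
$P{\left(F \right)} = -3$
$O = 1$ ($O = \sqrt{4 - 3} = \sqrt{1} = 1$)
$S{\left(Y \right)} = \frac{1}{1 + 2 Y}$ ($S{\left(Y \right)} = \frac{1}{Y + \left(Y + 1\right)} = \frac{1}{Y + \left(1 + Y\right)} = \frac{1}{1 + 2 Y}$)
$\left(\left(S{\left(r{\left(5,-5 \right)} \right)} - 4\right) - 5\right)^{3} = \left(\left(\frac{1}{1 + 2 \cdot 1} - 4\right) - 5\right)^{3} = \left(\left(\frac{1}{1 + 2} - 4\right) - 5\right)^{3} = \left(\left(\frac{1}{3} - 4\right) - 5\right)^{3} = \left(- \frac{11}{3} - 5\right)^{3} = \left(- \frac{26}{3}\right)^{3} = - \frac{17576}{27}$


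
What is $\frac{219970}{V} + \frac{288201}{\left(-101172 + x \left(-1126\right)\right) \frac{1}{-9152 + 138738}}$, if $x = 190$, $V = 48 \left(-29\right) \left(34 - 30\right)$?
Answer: $- \frac{764766102629}{6450528} \approx -1.1856 \cdot 10^{5}$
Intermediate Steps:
$V = -5568$ ($V = \left(-1392\right) 4 = -5568$)
$\frac{219970}{V} + \frac{288201}{\left(-101172 + x \left(-1126\right)\right) \frac{1}{-9152 + 138738}} = \frac{219970}{-5568} + \frac{288201}{\left(-101172 + 190 \left(-1126\right)\right) \frac{1}{-9152 + 138738}} = 219970 \left(- \frac{1}{5568}\right) + \frac{288201}{\left(-101172 - 213940\right) \frac{1}{129586}} = - \frac{109985}{2784} + \frac{288201}{\left(-315112\right) \frac{1}{129586}} = - \frac{109985}{2784} + \frac{288201}{- \frac{157556}{64793}} = - \frac{109985}{2784} + 288201 \left(- \frac{64793}{157556}\right) = - \frac{109985}{2784} - \frac{1098435729}{9268} = - \frac{764766102629}{6450528}$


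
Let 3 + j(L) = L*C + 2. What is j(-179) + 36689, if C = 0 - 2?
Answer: 37046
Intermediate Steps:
C = -2
j(L) = -1 - 2*L (j(L) = -3 + (L*(-2) + 2) = -3 + (-2*L + 2) = -3 + (2 - 2*L) = -1 - 2*L)
j(-179) + 36689 = (-1 - 2*(-179)) + 36689 = (-1 + 358) + 36689 = 357 + 36689 = 37046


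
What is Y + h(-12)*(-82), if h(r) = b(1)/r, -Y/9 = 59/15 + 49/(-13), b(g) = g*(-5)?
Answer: -13901/390 ≈ -35.644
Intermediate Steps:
b(g) = -5*g
Y = -96/65 (Y = -9*(59/15 + 49/(-13)) = -9*(59*(1/15) + 49*(-1/13)) = -9*(59/15 - 49/13) = -9*32/195 = -96/65 ≈ -1.4769)
h(r) = -5/r (h(r) = (-5*1)/r = -5/r)
Y + h(-12)*(-82) = -96/65 - 5/(-12)*(-82) = -96/65 - 5*(-1/12)*(-82) = -96/65 + (5/12)*(-82) = -96/65 - 205/6 = -13901/390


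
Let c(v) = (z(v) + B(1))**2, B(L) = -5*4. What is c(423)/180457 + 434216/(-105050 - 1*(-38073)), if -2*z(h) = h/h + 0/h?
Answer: -313316678511/48345873956 ≈ -6.4807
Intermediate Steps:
B(L) = -20
z(h) = -1/2 (z(h) = -(h/h + 0/h)/2 = -(1 + 0)/2 = -1/2*1 = -1/2)
c(v) = 1681/4 (c(v) = (-1/2 - 20)**2 = (-41/2)**2 = 1681/4)
c(423)/180457 + 434216/(-105050 - 1*(-38073)) = (1681/4)/180457 + 434216/(-105050 - 1*(-38073)) = (1681/4)*(1/180457) + 434216/(-105050 + 38073) = 1681/721828 + 434216/(-66977) = 1681/721828 + 434216*(-1/66977) = 1681/721828 - 434216/66977 = -313316678511/48345873956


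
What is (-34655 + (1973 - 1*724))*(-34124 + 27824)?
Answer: 210457800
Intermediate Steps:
(-34655 + (1973 - 1*724))*(-34124 + 27824) = (-34655 + (1973 - 724))*(-6300) = (-34655 + 1249)*(-6300) = -33406*(-6300) = 210457800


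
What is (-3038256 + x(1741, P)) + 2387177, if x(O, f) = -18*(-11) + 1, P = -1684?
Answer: -650880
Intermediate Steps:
x(O, f) = 199 (x(O, f) = 198 + 1 = 199)
(-3038256 + x(1741, P)) + 2387177 = (-3038256 + 199) + 2387177 = -3038057 + 2387177 = -650880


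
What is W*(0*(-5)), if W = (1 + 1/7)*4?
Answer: 0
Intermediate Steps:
W = 32/7 (W = (1 + 1/7)*4 = (8/7)*4 = 32/7 ≈ 4.5714)
W*(0*(-5)) = 32*(0*(-5))/7 = (32/7)*0 = 0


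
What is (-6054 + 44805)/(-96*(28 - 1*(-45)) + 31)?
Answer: -38751/6977 ≈ -5.5541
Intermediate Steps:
(-6054 + 44805)/(-96*(28 - 1*(-45)) + 31) = 38751/(-96*(28 + 45) + 31) = 38751/(-96*73 + 31) = 38751/(-7008 + 31) = 38751/(-6977) = 38751*(-1/6977) = -38751/6977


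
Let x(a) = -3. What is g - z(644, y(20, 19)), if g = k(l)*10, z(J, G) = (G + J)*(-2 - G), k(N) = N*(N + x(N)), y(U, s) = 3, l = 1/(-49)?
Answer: 7768715/2401 ≈ 3235.6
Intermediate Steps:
l = -1/49 ≈ -0.020408
k(N) = N*(-3 + N) (k(N) = N*(N - 3) = N*(-3 + N))
z(J, G) = (-2 - G)*(G + J)
g = 1480/2401 (g = -(-3 - 1/49)/49*10 = -1/49*(-148/49)*10 = (148/2401)*10 = 1480/2401 ≈ 0.61641)
g - z(644, y(20, 19)) = 1480/2401 - (-1*3² - 2*3 - 2*644 - 1*3*644) = 1480/2401 - (-1*9 - 6 - 1288 - 1932) = 1480/2401 - (-9 - 6 - 1288 - 1932) = 1480/2401 - 1*(-3235) = 1480/2401 + 3235 = 7768715/2401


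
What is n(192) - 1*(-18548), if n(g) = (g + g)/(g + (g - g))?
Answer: 18550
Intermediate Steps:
n(g) = 2 (n(g) = (2*g)/(g + 0) = (2*g)/g = 2)
n(192) - 1*(-18548) = 2 - 1*(-18548) = 2 + 18548 = 18550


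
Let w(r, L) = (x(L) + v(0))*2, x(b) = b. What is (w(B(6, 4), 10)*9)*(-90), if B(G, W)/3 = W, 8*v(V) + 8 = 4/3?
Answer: -14850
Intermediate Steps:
v(V) = -⅚ (v(V) = -1 + (4/3)/8 = -1 + (4*(⅓))/8 = -1 + (⅛)*(4/3) = -1 + ⅙ = -⅚)
B(G, W) = 3*W
w(r, L) = -5/3 + 2*L (w(r, L) = (L - ⅚)*2 = (-⅚ + L)*2 = -5/3 + 2*L)
(w(B(6, 4), 10)*9)*(-90) = ((-5/3 + 2*10)*9)*(-90) = ((-5/3 + 20)*9)*(-90) = ((55/3)*9)*(-90) = 165*(-90) = -14850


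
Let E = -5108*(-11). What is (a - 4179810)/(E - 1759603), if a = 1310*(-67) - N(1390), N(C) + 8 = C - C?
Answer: 1422524/567805 ≈ 2.5053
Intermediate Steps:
N(C) = -8 (N(C) = -8 + (C - C) = -8 + 0 = -8)
a = -87762 (a = 1310*(-67) - 1*(-8) = -87770 + 8 = -87762)
E = 56188
(a - 4179810)/(E - 1759603) = (-87762 - 4179810)/(56188 - 1759603) = -4267572/(-1703415) = -4267572*(-1/1703415) = 1422524/567805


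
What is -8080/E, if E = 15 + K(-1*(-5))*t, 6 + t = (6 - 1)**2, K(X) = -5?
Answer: 101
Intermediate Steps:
t = 19 (t = -6 + (6 - 1)**2 = -6 + 5**2 = -6 + 25 = 19)
E = -80 (E = 15 - 5*19 = 15 - 95 = -80)
-8080/E = -8080/(-80) = -8080*(-1/80) = 101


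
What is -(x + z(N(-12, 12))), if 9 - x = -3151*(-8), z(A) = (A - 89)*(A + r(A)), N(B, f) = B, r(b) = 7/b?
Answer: 287137/12 ≈ 23928.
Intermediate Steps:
z(A) = (-89 + A)*(A + 7/A) (z(A) = (A - 89)*(A + 7/A) = (-89 + A)*(A + 7/A))
x = -25199 (x = 9 - (-3151)*(-8) = 9 - 1*25208 = 9 - 25208 = -25199)
-(x + z(N(-12, 12))) = -(-25199 + (7 + (-12)² - 623/(-12) - 89*(-12))) = -(-25199 + (7 + 144 - 623*(-1/12) + 1068)) = -(-25199 + (7 + 144 + 623/12 + 1068)) = -(-25199 + 15251/12) = -1*(-287137/12) = 287137/12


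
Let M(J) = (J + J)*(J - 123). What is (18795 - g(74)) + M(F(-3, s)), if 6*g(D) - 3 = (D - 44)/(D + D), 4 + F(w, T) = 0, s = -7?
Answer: 2931949/148 ≈ 19810.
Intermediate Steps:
F(w, T) = -4 (F(w, T) = -4 + 0 = -4)
M(J) = 2*J*(-123 + J) (M(J) = (2*J)*(-123 + J) = 2*J*(-123 + J))
g(D) = ½ + (-44 + D)/(12*D) (g(D) = ½ + ((D - 44)/(D + D))/6 = ½ + ((-44 + D)/((2*D)))/6 = ½ + ((-44 + D)*(1/(2*D)))/6 = ½ + ((-44 + D)/(2*D))/6 = ½ + (-44 + D)/(12*D))
(18795 - g(74)) + M(F(-3, s)) = (18795 - (-44 + 7*74)/(12*74)) + 2*(-4)*(-123 - 4) = (18795 - (-44 + 518)/(12*74)) + 2*(-4)*(-127) = (18795 - 474/(12*74)) + 1016 = (18795 - 1*79/148) + 1016 = (18795 - 79/148) + 1016 = 2781581/148 + 1016 = 2931949/148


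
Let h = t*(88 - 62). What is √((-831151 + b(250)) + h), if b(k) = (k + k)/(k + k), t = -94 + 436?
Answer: 3*I*√91362 ≈ 906.78*I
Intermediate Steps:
t = 342
h = 8892 (h = 342*(88 - 62) = 342*26 = 8892)
b(k) = 1 (b(k) = (2*k)/((2*k)) = (2*k)*(1/(2*k)) = 1)
√((-831151 + b(250)) + h) = √((-831151 + 1) + 8892) = √(-831150 + 8892) = √(-822258) = 3*I*√91362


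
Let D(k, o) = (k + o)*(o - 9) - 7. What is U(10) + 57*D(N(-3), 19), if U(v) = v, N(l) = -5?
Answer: 7591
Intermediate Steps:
D(k, o) = -7 + (-9 + o)*(k + o) (D(k, o) = (k + o)*(-9 + o) - 7 = (-9 + o)*(k + o) - 7 = -7 + (-9 + o)*(k + o))
U(10) + 57*D(N(-3), 19) = 10 + 57*(-7 + 19² - 9*(-5) - 9*19 - 5*19) = 10 + 57*(-7 + 361 + 45 - 171 - 95) = 10 + 57*133 = 10 + 7581 = 7591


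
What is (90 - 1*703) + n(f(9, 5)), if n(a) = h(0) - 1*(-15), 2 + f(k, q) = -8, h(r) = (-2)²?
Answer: -594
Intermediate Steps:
h(r) = 4
f(k, q) = -10 (f(k, q) = -2 - 8 = -10)
n(a) = 19 (n(a) = 4 - 1*(-15) = 4 + 15 = 19)
(90 - 1*703) + n(f(9, 5)) = (90 - 1*703) + 19 = (90 - 703) + 19 = -613 + 19 = -594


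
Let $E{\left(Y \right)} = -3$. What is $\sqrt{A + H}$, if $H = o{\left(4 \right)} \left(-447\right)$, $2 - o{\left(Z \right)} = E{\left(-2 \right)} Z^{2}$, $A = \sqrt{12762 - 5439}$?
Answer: $\sqrt{-22350 + \sqrt{7323}} \approx 149.21 i$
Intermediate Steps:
$A = \sqrt{7323} \approx 85.574$
$o{\left(Z \right)} = 2 + 3 Z^{2}$ ($o{\left(Z \right)} = 2 - - 3 Z^{2} = 2 + 3 Z^{2}$)
$H = -22350$ ($H = \left(2 + 3 \cdot 4^{2}\right) \left(-447\right) = \left(2 + 3 \cdot 16\right) \left(-447\right) = \left(2 + 48\right) \left(-447\right) = 50 \left(-447\right) = -22350$)
$\sqrt{A + H} = \sqrt{\sqrt{7323} - 22350} = \sqrt{-22350 + \sqrt{7323}}$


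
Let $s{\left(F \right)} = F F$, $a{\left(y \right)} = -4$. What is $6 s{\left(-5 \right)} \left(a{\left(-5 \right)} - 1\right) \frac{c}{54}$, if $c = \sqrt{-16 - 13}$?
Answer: $- \frac{125 i \sqrt{29}}{9} \approx - 74.794 i$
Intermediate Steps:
$s{\left(F \right)} = F^{2}$
$c = i \sqrt{29}$ ($c = \sqrt{-29} = i \sqrt{29} \approx 5.3852 i$)
$6 s{\left(-5 \right)} \left(a{\left(-5 \right)} - 1\right) \frac{c}{54} = 6 \left(-5\right)^{2} \left(-4 - 1\right) \frac{i \sqrt{29}}{54} = 6 \cdot 25 \left(-5\right) i \sqrt{29} \cdot \frac{1}{54} = 6 \left(-125\right) \frac{i \sqrt{29}}{54} = - 750 \frac{i \sqrt{29}}{54} = - \frac{125 i \sqrt{29}}{9}$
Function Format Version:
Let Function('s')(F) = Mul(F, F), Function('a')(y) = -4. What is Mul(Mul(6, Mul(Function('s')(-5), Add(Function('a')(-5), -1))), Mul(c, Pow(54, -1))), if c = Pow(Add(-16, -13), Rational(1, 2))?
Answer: Mul(Rational(-125, 9), I, Pow(29, Rational(1, 2))) ≈ Mul(-74.794, I)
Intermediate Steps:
Function('s')(F) = Pow(F, 2)
c = Mul(I, Pow(29, Rational(1, 2))) (c = Pow(-29, Rational(1, 2)) = Mul(I, Pow(29, Rational(1, 2))) ≈ Mul(5.3852, I))
Mul(Mul(6, Mul(Function('s')(-5), Add(Function('a')(-5), -1))), Mul(c, Pow(54, -1))) = Mul(Mul(6, Mul(Pow(-5, 2), Add(-4, -1))), Mul(Mul(I, Pow(29, Rational(1, 2))), Pow(54, -1))) = Mul(Mul(6, Mul(25, -5)), Mul(Mul(I, Pow(29, Rational(1, 2))), Rational(1, 54))) = Mul(Mul(6, -125), Mul(Rational(1, 54), I, Pow(29, Rational(1, 2)))) = Mul(-750, Mul(Rational(1, 54), I, Pow(29, Rational(1, 2)))) = Mul(Rational(-125, 9), I, Pow(29, Rational(1, 2)))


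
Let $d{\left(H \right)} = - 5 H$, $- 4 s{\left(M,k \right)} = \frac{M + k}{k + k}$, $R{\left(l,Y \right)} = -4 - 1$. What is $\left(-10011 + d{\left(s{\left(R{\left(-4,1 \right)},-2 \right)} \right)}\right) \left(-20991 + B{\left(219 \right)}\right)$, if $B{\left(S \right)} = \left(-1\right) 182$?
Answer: $\frac{3390665393}{16} \approx 2.1192 \cdot 10^{8}$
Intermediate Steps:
$R{\left(l,Y \right)} = -5$ ($R{\left(l,Y \right)} = -4 - 1 = -5$)
$s{\left(M,k \right)} = - \frac{M + k}{8 k}$ ($s{\left(M,k \right)} = - \frac{\left(M + k\right) \frac{1}{k + k}}{4} = - \frac{\left(M + k\right) \frac{1}{2 k}}{4} = - \frac{\frac{1}{2} \frac{1}{k} \left(M + k\right)}{4} = - \frac{M + k}{8 k}$)
$B{\left(S \right)} = -182$
$\left(-10011 + d{\left(s{\left(R{\left(-4,1 \right)},-2 \right)} \right)}\right) \left(-20991 + B{\left(219 \right)}\right) = \left(-10011 - 5 \frac{\left(-1\right) \left(-5\right) - -2}{8 \left(-2\right)}\right) \left(-20991 - 182\right) = \left(-10011 - 5 \cdot \frac{1}{8} \left(- \frac{1}{2}\right) \left(5 + 2\right)\right) \left(-21173\right) = \left(-10011 - 5 \cdot \frac{1}{8} \left(- \frac{1}{2}\right) 7\right) \left(-21173\right) = \left(-10011 - - \frac{35}{16}\right) \left(-21173\right) = \left(-10011 + \frac{35}{16}\right) \left(-21173\right) = \left(- \frac{160141}{16}\right) \left(-21173\right) = \frac{3390665393}{16}$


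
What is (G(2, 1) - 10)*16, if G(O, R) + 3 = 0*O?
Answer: -208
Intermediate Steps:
G(O, R) = -3 (G(O, R) = -3 + 0*O = -3 + 0 = -3)
(G(2, 1) - 10)*16 = (-3 - 10)*16 = -13*16 = -208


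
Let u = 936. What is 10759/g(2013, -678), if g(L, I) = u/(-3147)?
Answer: -11286191/312 ≈ -36174.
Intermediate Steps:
g(L, I) = -312/1049 (g(L, I) = 936/(-3147) = 936*(-1/3147) = -312/1049)
10759/g(2013, -678) = 10759/(-312/1049) = 10759*(-1049/312) = -11286191/312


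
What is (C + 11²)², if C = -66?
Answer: 3025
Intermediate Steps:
(C + 11²)² = (-66 + 11²)² = (-66 + 121)² = 55² = 3025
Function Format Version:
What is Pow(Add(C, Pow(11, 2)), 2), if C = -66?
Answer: 3025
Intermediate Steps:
Pow(Add(C, Pow(11, 2)), 2) = Pow(Add(-66, Pow(11, 2)), 2) = Pow(Add(-66, 121), 2) = Pow(55, 2) = 3025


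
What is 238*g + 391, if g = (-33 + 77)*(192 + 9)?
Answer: 2105263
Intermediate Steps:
g = 8844 (g = 44*201 = 8844)
238*g + 391 = 238*8844 + 391 = 2104872 + 391 = 2105263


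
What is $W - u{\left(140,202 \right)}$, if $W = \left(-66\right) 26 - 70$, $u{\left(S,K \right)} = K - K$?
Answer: $-1786$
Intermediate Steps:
$u{\left(S,K \right)} = 0$
$W = -1786$ ($W = -1716 - 70 = -1786$)
$W - u{\left(140,202 \right)} = -1786 - 0 = -1786 + 0 = -1786$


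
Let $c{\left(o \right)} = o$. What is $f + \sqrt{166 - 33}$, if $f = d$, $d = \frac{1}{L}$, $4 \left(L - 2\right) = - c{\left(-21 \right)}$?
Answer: $\frac{4}{29} + \sqrt{133} \approx 11.671$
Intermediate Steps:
$L = \frac{29}{4}$ ($L = 2 + \frac{\left(-1\right) \left(-21\right)}{4} = 2 + \frac{1}{4} \cdot 21 = 2 + \frac{21}{4} = \frac{29}{4} \approx 7.25$)
$d = \frac{4}{29}$ ($d = \frac{1}{\frac{29}{4}} = \frac{4}{29} \approx 0.13793$)
$f = \frac{4}{29} \approx 0.13793$
$f + \sqrt{166 - 33} = \frac{4}{29} + \sqrt{166 - 33} = \frac{4}{29} + \sqrt{133}$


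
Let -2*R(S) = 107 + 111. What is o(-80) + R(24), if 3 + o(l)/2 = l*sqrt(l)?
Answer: -115 - 640*I*sqrt(5) ≈ -115.0 - 1431.1*I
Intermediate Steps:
R(S) = -109 (R(S) = -(107 + 111)/2 = -1/2*218 = -109)
o(l) = -6 + 2*l**(3/2) (o(l) = -6 + 2*(l*sqrt(l)) = -6 + 2*l**(3/2))
o(-80) + R(24) = (-6 + 2*(-80)**(3/2)) - 109 = (-6 + 2*(-320*I*sqrt(5))) - 109 = (-6 - 640*I*sqrt(5)) - 109 = -115 - 640*I*sqrt(5)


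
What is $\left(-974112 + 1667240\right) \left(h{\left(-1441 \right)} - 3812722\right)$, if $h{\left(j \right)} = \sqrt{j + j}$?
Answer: $-2642704374416 + 693128 i \sqrt{2882} \approx -2.6427 \cdot 10^{12} + 3.721 \cdot 10^{7} i$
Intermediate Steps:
$h{\left(j \right)} = \sqrt{2} \sqrt{j}$ ($h{\left(j \right)} = \sqrt{2 j} = \sqrt{2} \sqrt{j}$)
$\left(-974112 + 1667240\right) \left(h{\left(-1441 \right)} - 3812722\right) = \left(-974112 + 1667240\right) \left(\sqrt{2} \sqrt{-1441} - 3812722\right) = 693128 \left(\sqrt{2} i \sqrt{1441} - 3812722\right) = 693128 \left(i \sqrt{2882} - 3812722\right) = 693128 \left(-3812722 + i \sqrt{2882}\right) = -2642704374416 + 693128 i \sqrt{2882}$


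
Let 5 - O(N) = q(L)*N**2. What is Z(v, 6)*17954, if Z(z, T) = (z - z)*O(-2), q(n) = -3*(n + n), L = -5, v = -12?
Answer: 0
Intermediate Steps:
q(n) = -6*n
O(N) = 5 - 30*N**2 (O(N) = 5 - (-6*(-5))*N**2 = 5 - 30*N**2)
Z(z, T) = 0 (Z(z, T) = (z - z)*(5 - 30*(-2)**2) = 0*(5 - 30*4) = 0*(5 - 120) = 0*(-115) = 0)
Z(v, 6)*17954 = 0*17954 = 0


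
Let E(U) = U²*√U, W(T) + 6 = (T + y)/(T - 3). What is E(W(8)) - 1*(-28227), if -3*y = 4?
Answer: 28227 + 196*I*√42/27 ≈ 28227.0 + 47.045*I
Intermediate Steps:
y = -4/3 (y = -⅓*4 = -4/3 ≈ -1.3333)
W(T) = -6 + (-4/3 + T)/(-3 + T) (W(T) = -6 + (T - 4/3)/(T - 3) = -6 + (-4/3 + T)/(-3 + T))
E(U) = U^(5/2)
E(W(8)) - 1*(-28227) = (5*(10 - 3*8)/(3*(-3 + 8)))^(5/2) - 1*(-28227) = ((5/3)*(10 - 24)/5)^(5/2) + 28227 = ((5/3)*(⅕)*(-14))^(5/2) + 28227 = (-14/3)^(5/2) + 28227 = 196*I*√42/27 + 28227 = 28227 + 196*I*√42/27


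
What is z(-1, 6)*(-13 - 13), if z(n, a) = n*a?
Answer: 156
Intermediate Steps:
z(n, a) = a*n
z(-1, 6)*(-13 - 13) = (6*(-1))*(-13 - 13) = -6*(-26) = 156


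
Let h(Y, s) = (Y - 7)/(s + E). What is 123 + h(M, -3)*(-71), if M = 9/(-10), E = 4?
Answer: 6839/10 ≈ 683.90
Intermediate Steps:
M = -9/10 (M = 9*(-⅒) = -9/10 ≈ -0.90000)
h(Y, s) = (-7 + Y)/(4 + s) (h(Y, s) = (Y - 7)/(s + 4) = (-7 + Y)/(4 + s))
123 + h(M, -3)*(-71) = 123 + ((-7 - 9/10)/(4 - 3))*(-71) = 123 + (-79/10/1)*(-71) = 123 + (1*(-79/10))*(-71) = 123 - 79/10*(-71) = 123 + 5609/10 = 6839/10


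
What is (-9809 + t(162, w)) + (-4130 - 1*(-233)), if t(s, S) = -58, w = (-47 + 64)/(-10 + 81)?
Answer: -13764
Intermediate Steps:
w = 17/71 ≈ 0.23944
(-9809 + t(162, w)) + (-4130 - 1*(-233)) = (-9809 - 58) + (-4130 - 1*(-233)) = -9867 + (-4130 + 233) = -9867 - 3897 = -13764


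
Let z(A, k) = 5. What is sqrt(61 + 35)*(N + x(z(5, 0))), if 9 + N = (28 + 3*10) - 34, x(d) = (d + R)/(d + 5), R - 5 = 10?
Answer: 68*sqrt(6) ≈ 166.57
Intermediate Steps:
R = 15 (R = 5 + 10 = 15)
x(d) = (15 + d)/(5 + d) (x(d) = (d + 15)/(d + 5) = (15 + d)/(5 + d))
N = 15 (N = -9 + ((28 + 3*10) - 34) = -9 + ((28 + 30) - 34) = -9 + (58 - 34) = -9 + 24 = 15)
sqrt(61 + 35)*(N + x(z(5, 0))) = sqrt(61 + 35)*(15 + (15 + 5)/(5 + 5)) = sqrt(96)*(15 + 20/10) = (4*sqrt(6))*(15 + (1/10)*20) = (4*sqrt(6))*(15 + 2) = (4*sqrt(6))*17 = 68*sqrt(6)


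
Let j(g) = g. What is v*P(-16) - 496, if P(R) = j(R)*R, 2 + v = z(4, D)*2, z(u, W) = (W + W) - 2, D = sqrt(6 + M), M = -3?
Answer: -2032 + 1024*sqrt(3) ≈ -258.38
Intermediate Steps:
D = sqrt(3) (D = sqrt(6 - 3) = sqrt(3) ≈ 1.7320)
z(u, W) = -2 + 2*W (z(u, W) = 2*W - 2 = -2 + 2*W)
v = -6 + 4*sqrt(3) (v = -2 + (-2 + 2*sqrt(3))*2 = -2 + (-4 + 4*sqrt(3)) = -6 + 4*sqrt(3) ≈ 0.92820)
P(R) = R**2 (P(R) = R*R = R**2)
v*P(-16) - 496 = (-6 + 4*sqrt(3))*(-16)**2 - 496 = (-6 + 4*sqrt(3))*256 - 496 = (-1536 + 1024*sqrt(3)) - 496 = -2032 + 1024*sqrt(3)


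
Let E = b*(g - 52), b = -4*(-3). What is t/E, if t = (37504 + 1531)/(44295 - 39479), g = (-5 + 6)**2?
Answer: -39035/2947392 ≈ -0.013244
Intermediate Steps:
b = 12
g = 1 (g = 1**2 = 1)
E = -612 (E = 12*(1 - 52) = 12*(-51) = -612)
t = 39035/4816 ≈ 8.1053
t/E = (39035/4816)/(-612) = (39035/4816)*(-1/612) = -39035/2947392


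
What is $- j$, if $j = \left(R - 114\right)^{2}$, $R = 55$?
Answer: $-3481$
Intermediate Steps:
$j = 3481$ ($j = \left(55 - 114\right)^{2} = \left(-59\right)^{2} = 3481$)
$- j = \left(-1\right) 3481 = -3481$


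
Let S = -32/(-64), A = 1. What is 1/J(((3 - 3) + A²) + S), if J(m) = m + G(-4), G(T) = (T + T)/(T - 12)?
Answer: ½ ≈ 0.50000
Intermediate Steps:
G(T) = 2*T/(-12 + T) (G(T) = (2*T)/(-12 + T) = 2*T/(-12 + T))
S = ½ (S = -32*(-1/64) = ½ ≈ 0.50000)
J(m) = ½ + m (J(m) = m + 2*(-4)/(-12 - 4) = m + 2*(-4)/(-16) = m + 2*(-4)*(-1/16) = m + ½ = ½ + m)
1/J(((3 - 3) + A²) + S) = 1/(½ + (((3 - 3) + 1²) + ½)) = 1/(½ + ((0 + 1) + ½)) = 1/(½ + (1 + ½)) = 1/(½ + 3/2) = 1/2 = ½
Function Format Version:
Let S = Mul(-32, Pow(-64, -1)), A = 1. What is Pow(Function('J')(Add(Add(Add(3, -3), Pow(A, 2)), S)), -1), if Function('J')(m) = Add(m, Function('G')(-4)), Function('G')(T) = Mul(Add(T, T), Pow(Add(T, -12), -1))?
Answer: Rational(1, 2) ≈ 0.50000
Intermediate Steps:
Function('G')(T) = Mul(2, T, Pow(Add(-12, T), -1)) (Function('G')(T) = Mul(Mul(2, T), Pow(Add(-12, T), -1)) = Mul(2, T, Pow(Add(-12, T), -1)))
S = Rational(1, 2) (S = Mul(-32, Rational(-1, 64)) = Rational(1, 2) ≈ 0.50000)
Function('J')(m) = Add(Rational(1, 2), m) (Function('J')(m) = Add(m, Mul(2, -4, Pow(Add(-12, -4), -1))) = Add(m, Mul(2, -4, Pow(-16, -1))) = Add(m, Mul(2, -4, Rational(-1, 16))) = Add(m, Rational(1, 2)) = Add(Rational(1, 2), m))
Pow(Function('J')(Add(Add(Add(3, -3), Pow(A, 2)), S)), -1) = Pow(Add(Rational(1, 2), Add(Add(Add(3, -3), Pow(1, 2)), Rational(1, 2))), -1) = Pow(Add(Rational(1, 2), Add(Add(0, 1), Rational(1, 2))), -1) = Pow(Add(Rational(1, 2), Add(1, Rational(1, 2))), -1) = Pow(Add(Rational(1, 2), Rational(3, 2)), -1) = Pow(2, -1) = Rational(1, 2)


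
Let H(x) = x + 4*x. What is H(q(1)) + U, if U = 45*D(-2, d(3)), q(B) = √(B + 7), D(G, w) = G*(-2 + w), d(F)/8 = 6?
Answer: -4140 + 10*√2 ≈ -4125.9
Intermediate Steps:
d(F) = 48 (d(F) = 8*6 = 48)
q(B) = √(7 + B)
H(x) = 5*x
U = -4140 (U = 45*(-2*(-2 + 48)) = 45*(-2*46) = 45*(-92) = -4140)
H(q(1)) + U = 5*√(7 + 1) - 4140 = 5*√8 - 4140 = 5*(2*√2) - 4140 = 10*√2 - 4140 = -4140 + 10*√2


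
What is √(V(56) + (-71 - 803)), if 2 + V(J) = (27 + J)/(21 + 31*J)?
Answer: I*√2704109093/1757 ≈ 29.596*I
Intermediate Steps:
V(J) = -2 + (27 + J)/(21 + 31*J)
√(V(56) + (-71 - 803)) = √((-15 - 61*56)/(21 + 31*56) + (-71 - 803)) = √((-15 - 3416)/(21 + 1736) - 874) = √(-3431/1757 - 874) = √(-1539049/1757) = I*√2704109093/1757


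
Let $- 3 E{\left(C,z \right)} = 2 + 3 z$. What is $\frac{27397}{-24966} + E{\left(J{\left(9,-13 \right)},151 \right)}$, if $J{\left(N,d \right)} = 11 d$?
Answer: $- \frac{3813907}{24966} \approx -152.76$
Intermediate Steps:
$E{\left(C,z \right)} = - \frac{2}{3} - z$ ($E{\left(C,z \right)} = - \frac{2 + 3 z}{3} = - \frac{2}{3} - z$)
$\frac{27397}{-24966} + E{\left(J{\left(9,-13 \right)},151 \right)} = \frac{27397}{-24966} - \frac{455}{3} = 27397 \left(- \frac{1}{24966}\right) - \frac{455}{3} = - \frac{27397}{24966} - \frac{455}{3} = - \frac{3813907}{24966}$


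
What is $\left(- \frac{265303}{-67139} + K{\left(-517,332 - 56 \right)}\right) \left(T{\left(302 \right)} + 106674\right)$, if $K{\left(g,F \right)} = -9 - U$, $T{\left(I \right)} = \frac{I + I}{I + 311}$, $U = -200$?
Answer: $\frac{855903147192632}{41156207} \approx 2.0796 \cdot 10^{7}$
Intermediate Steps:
$T{\left(I \right)} = \frac{2 I}{311 + I}$
$K{\left(g,F \right)} = 191$ ($K{\left(g,F \right)} = -9 - -200 = -9 + 200 = 191$)
$\left(- \frac{265303}{-67139} + K{\left(-517,332 - 56 \right)}\right) \left(T{\left(302 \right)} + 106674\right) = \left(- \frac{265303}{-67139} + 191\right) \left(2 \cdot 302 \frac{1}{311 + 302} + 106674\right) = \left(\left(-265303\right) \left(- \frac{1}{67139}\right) + 191\right) \left(2 \cdot 302 \cdot \frac{1}{613} + 106674\right) = \left(\frac{265303}{67139} + 191\right) \left(2 \cdot 302 \cdot \frac{1}{613} + 106674\right) = \frac{13088852 \left(\frac{604}{613} + 106674\right)}{67139} = \frac{13088852}{67139} \cdot \frac{65391766}{613} = \frac{855903147192632}{41156207}$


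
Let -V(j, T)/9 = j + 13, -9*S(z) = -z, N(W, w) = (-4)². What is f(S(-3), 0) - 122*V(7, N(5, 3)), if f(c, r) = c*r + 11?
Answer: 21971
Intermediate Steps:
N(W, w) = 16
S(z) = z/9 (S(z) = -(-1)*z/9 = z/9)
V(j, T) = -117 - 9*j (V(j, T) = -9*(j + 13) = -9*(13 + j) = -117 - 9*j)
f(c, r) = 11 + c*r
f(S(-3), 0) - 122*V(7, N(5, 3)) = (11 + ((⅑)*(-3))*0) - 122*(-117 - 9*7) = (11 - ⅓*0) - 122*(-117 - 63) = (11 + 0) - 122*(-180) = 11 + 21960 = 21971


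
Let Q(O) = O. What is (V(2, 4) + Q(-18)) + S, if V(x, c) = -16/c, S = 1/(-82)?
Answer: -1805/82 ≈ -22.012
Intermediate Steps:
S = -1/82 ≈ -0.012195
(V(2, 4) + Q(-18)) + S = (-16/4 - 18) - 1/82 = (-16*1/4 - 18) - 1/82 = (-4 - 18) - 1/82 = -22 - 1/82 = -1805/82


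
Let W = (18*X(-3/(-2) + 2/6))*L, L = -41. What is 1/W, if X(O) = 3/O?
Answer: -11/13284 ≈ -0.00082806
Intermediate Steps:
W = -13284/11 (W = (18*(3/(-3/(-2) + 2/6)))*(-41) = (18*(3/(-3*(-½) + 2*(⅙))))*(-41) = (18*(3/(3/2 + ⅓)))*(-41) = (18*(3/(11/6)))*(-41) = (18*(3*(6/11)))*(-41) = (18*(18/11))*(-41) = (324/11)*(-41) = -13284/11 ≈ -1207.6)
1/W = 1/(-13284/11) = -11/13284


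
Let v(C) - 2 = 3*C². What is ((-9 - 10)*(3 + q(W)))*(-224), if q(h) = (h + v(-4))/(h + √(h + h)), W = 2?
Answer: 68096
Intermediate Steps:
v(C) = 2 + 3*C²
q(h) = (50 + h)/(h + √2*√h) (q(h) = (h + (2 + 3*(-4)²))/(h + √(h + h)) = (h + (2 + 3*16))/(h + √(2*h)) = (h + (2 + 48))/(h + √2*√h) = (h + 50)/(h + √2*√h) = (50 + h)/(h + √2*√h))
((-9 - 10)*(3 + q(W)))*(-224) = ((-9 - 10)*(3 + (50 + 2)/(2 + √2*√2)))*(-224) = -19*(3 + 52/(2 + 2))*(-224) = -19*(3 + 52/4)*(-224) = -19*(3 + (¼)*52)*(-224) = -19*(3 + 13)*(-224) = -19*16*(-224) = -304*(-224) = 68096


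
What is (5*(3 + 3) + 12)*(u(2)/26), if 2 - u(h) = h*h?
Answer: -42/13 ≈ -3.2308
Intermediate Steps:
u(h) = 2 - h² (u(h) = 2 - h*h = 2 - h²)
(5*(3 + 3) + 12)*(u(2)/26) = (5*(3 + 3) + 12)*((2 - 1*2²)/26) = (5*6 + 12)*((2 - 1*4)*(1/26)) = (30 + 12)*((2 - 4)*(1/26)) = 42*(-2*1/26) = 42*(-1/13) = -42/13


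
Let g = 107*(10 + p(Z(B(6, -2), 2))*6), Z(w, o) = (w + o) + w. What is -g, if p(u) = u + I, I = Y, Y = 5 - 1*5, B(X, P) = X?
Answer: -10058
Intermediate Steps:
Y = 0 (Y = 5 - 5 = 0)
I = 0
Z(w, o) = o + 2*w (Z(w, o) = (o + w) + w = o + 2*w)
p(u) = u (p(u) = u + 0 = u)
g = 10058 (g = 107*(10 + (2 + 2*6)*6) = 107*(10 + (2 + 12)*6) = 107*(10 + 14*6) = 107*(10 + 84) = 107*94 = 10058)
-g = -1*10058 = -10058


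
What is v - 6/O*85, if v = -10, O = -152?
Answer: -505/76 ≈ -6.6447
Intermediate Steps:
v - 6/O*85 = -10 - 6/(-152)*85 = -10 - 6*(-1/152)*85 = -10 + (3/76)*85 = -10 + 255/76 = -505/76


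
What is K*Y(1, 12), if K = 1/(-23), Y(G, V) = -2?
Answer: 2/23 ≈ 0.086957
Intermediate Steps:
K = -1/23 ≈ -0.043478
K*Y(1, 12) = -1/23*(-2) = 2/23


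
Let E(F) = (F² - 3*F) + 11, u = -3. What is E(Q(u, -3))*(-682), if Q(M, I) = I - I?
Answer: -7502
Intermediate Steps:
Q(M, I) = 0
E(F) = 11 + F² - 3*F
E(Q(u, -3))*(-682) = (11 + 0² - 3*0)*(-682) = (11 + 0 + 0)*(-682) = 11*(-682) = -7502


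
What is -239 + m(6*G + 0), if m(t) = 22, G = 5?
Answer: -217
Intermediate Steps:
-239 + m(6*G + 0) = -239 + 22 = -217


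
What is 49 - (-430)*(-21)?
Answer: -8981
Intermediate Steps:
49 - (-430)*(-21) = 49 - 86*105 = 49 - 9030 = -8981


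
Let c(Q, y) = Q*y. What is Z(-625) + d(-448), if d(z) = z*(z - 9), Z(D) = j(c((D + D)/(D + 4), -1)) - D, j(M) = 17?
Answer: 205378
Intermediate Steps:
Z(D) = 17 - D
d(z) = z*(-9 + z)
Z(-625) + d(-448) = (17 - 1*(-625)) - 448*(-9 - 448) = (17 + 625) - 448*(-457) = 642 + 204736 = 205378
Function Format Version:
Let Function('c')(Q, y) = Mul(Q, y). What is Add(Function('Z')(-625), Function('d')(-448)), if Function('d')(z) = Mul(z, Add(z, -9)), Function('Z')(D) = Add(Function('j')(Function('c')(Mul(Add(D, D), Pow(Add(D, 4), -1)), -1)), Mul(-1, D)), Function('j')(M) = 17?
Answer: 205378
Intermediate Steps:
Function('Z')(D) = Add(17, Mul(-1, D))
Function('d')(z) = Mul(z, Add(-9, z))
Add(Function('Z')(-625), Function('d')(-448)) = Add(Add(17, Mul(-1, -625)), Mul(-448, Add(-9, -448))) = Add(Add(17, 625), Mul(-448, -457)) = Add(642, 204736) = 205378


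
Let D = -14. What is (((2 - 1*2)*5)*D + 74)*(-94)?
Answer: -6956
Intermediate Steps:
(((2 - 1*2)*5)*D + 74)*(-94) = (((2 - 1*2)*5)*(-14) + 74)*(-94) = (((2 - 2)*5)*(-14) + 74)*(-94) = ((0*5)*(-14) + 74)*(-94) = (0*(-14) + 74)*(-94) = (0 + 74)*(-94) = 74*(-94) = -6956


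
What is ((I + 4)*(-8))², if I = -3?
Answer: 64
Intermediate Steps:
((I + 4)*(-8))² = ((-3 + 4)*(-8))² = (1*(-8))² = (-8)² = 64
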